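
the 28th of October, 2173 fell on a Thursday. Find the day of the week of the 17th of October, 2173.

Count forward from the earlier date (October 17, 2173) to the later (October 28, 2173):
Within October 2173: 28 − 17 = 11 days.
11 mod 7 = 4, so 4 days before Thursday is Sunday.

Sunday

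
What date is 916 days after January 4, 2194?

July 8, 2196

Count 916 days after January 4, 2194:
Day-of-year of January 4, 2194: 4.
Day-of-year of July 8, 2196: 190.
2194 has 365 days, so 365 − 4 = 361 days remain in 2194.
Full years: 2195: 365. Sum = 365.
Total: 361 + 365 + 190 = 916 days.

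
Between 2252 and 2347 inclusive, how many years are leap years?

Years divisible by 4: 2252, 2256, …, 2344 — 24 in all.
Of these, 2300 is divisible by 100 but not 400, so not leap.
Leap years: 24 − 1 = 23.

23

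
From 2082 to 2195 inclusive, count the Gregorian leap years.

27

Years divisible by 4: 2084, 2088, …, 2192 — 28 in all.
Of these, 2100 is divisible by 100 but not 400, so not leap.
Leap years: 28 − 1 = 27.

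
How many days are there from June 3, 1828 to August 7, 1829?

430

June 1828: 30 − 3 = 27 days remain.
Then 13 full months totalling 396 days.
August 1–7, 1829: 7 days.
Total: 27 + 396 + 7 = 430 days.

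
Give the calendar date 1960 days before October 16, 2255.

June 4, 2250

Count 1960 days before October 16, 2255:
June 4, 2250 → June 4, 2251: 365 days.
June 4, 2251 → June 4, 2252: 366 days (2252 is a leap year).
June 4, 2252 → June 4, 2253: 365 days.
June 4, 2253 → June 4, 2254: 365 days.
June 4, 2254 → June 4, 2255: 365 days.
June 2255: 30 − 4 = 26 days remain.
Then July (31), August (31), September (30): 31 + 31 + 30 = 92 days.
October 1–16, 2255: 16 days.
Residual: 134 days.
Total: 1960 days.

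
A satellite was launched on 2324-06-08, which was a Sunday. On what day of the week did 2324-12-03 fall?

Wednesday

June 2324: 30 − 8 = 22 days remain.
Then July (31), August (31), September (30), October (31), November (30): 31 + 31 + 30 + 31 + 30 = 153 days.
December 1–3, 2324: 3 days.
Total: 22 + 153 + 3 = 178 days.
178 mod 7 = 3, so 3 days after Sunday is Wednesday.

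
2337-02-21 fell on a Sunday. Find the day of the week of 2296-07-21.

Tuesday

Count forward from the earlier date (July 21, 2296) to the later (February 21, 2337):
Day-of-year of July 21, 2296: 203.
Day-of-year of February 21, 2337: 52.
2296 has 366 days, so 366 − 203 = 163 days remain in 2296.
Full years 2297–2336: 31 common + 9 leap = 31×365 + 9×366 = 14609 days.
Total: 163 + 14609 + 52 = 14824 days.
14824 mod 7 = 5, so 5 days before Sunday is Tuesday.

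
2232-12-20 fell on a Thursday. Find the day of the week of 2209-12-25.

Count forward from the earlier date (December 25, 2209) to the later (December 20, 2232):
From December 25, 2209 to December 25, 2231: 22 years, of which 5 contain a Feb 29 — 17×365 + 5×366 = 8035 days.
December 2231: 31 − 25 = 6 days remain.
Then 11 full months totalling 335 days.
December 1–20, 2232: 20 days.
Residual: 361 days.
Total: 8396 days.
8396 mod 7 = 3, so 3 days before Thursday is Monday.

Monday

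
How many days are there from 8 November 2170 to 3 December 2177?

2582

From November 8, 2170 to November 8, 2177: 7 years, of which 2 contain a Feb 29 — 5×365 + 2×366 = 2557 days.
November 2177: 30 − 8 = 22 days remain.
December 1–3, 2177: 3 days.
Residual: 25 days.
Total: 2582 days.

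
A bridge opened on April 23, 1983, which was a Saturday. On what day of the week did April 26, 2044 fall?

Tuesday

Day-of-year of April 23, 1983: 113.
Day-of-year of April 26, 2044: 117.
1983 has 365 days, so 365 − 113 = 252 days remain in 1983.
Full years 1984–2043: 45 common + 15 leap = 45×365 + 15×366 = 21915 days.
Total: 252 + 21915 + 117 = 22284 days.
22284 mod 7 = 3, so 3 days after Saturday is Tuesday.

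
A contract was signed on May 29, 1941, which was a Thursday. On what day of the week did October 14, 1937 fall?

Thursday

Count forward from the earlier date (October 14, 1937) to the later (May 29, 1941):
Day-of-year of October 14, 1937: 287.
Day-of-year of May 29, 1941: 149.
1937 has 365 days, so 365 − 287 = 78 days remain in 1937.
Full years: 1938: 365; 1939: 365; 1940: 366. Sum = 1096.
Total: 78 + 1096 + 149 = 1323 days.
1323 is a multiple of 7, so October 14, 1937 falls on the same weekday: Thursday.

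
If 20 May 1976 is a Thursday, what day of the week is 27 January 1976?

Tuesday

Count forward from the earlier date (January 27, 1976) to the later (May 20, 1976):
January 1976: 31 − 27 = 4 days remain.
Then February 1976 (29), March (31), April (30): 29 + 31 + 30 = 90 days.
May 1–20, 1976: 20 days.
Total: 4 + 90 + 20 = 114 days.
114 mod 7 = 2, so 2 days before Thursday is Tuesday.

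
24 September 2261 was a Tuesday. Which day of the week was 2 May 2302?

Friday

Day-of-year of September 24, 2261: 267.
Day-of-year of May 2, 2302: 122.
2261 has 365 days, so 365 − 267 = 98 days remain in 2261.
Full years 2262–2301: 31 common + 9 leap = 31×365 + 9×366 = 14609 days.
Total: 98 + 14609 + 122 = 14829 days.
14829 mod 7 = 3, so 3 days after Tuesday is Friday.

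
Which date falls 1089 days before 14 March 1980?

21 March 1977

Count 1089 days before March 14, 1980:
March 21, 1977 → March 21, 1978: 365 days.
March 21, 1978 → March 21, 1979: 365 days.
March 1979: 31 − 21 = 10 days remain.
Then 11 full months totalling 335 days.
March 1–14, 1980: 14 days.
Residual: 359 days.
Total: 1089 days.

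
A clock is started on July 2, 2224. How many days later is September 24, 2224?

84

July 2224: 31 − 2 = 29 days remain.
Then August (31): 31 days.
September 1–24, 2224: 24 days.
Total: 29 + 31 + 24 = 84 days.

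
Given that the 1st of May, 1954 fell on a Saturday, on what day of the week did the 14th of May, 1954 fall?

Within May 1954: 14 − 1 = 13 days.
13 mod 7 = 6, so 6 days after Saturday is Friday.

Friday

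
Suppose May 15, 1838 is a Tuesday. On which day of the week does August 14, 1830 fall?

Saturday

Count forward from the earlier date (August 14, 1830) to the later (May 15, 1838):
From August 14, 1830 to August 14, 1837: 7 years, of which 2 contain a Feb 29 — 5×365 + 2×366 = 2557 days.
August 1837: 31 − 14 = 17 days remain.
Then September (30), October (31), November (30), December (31), January (31), February 1838 (28), March (31), April (30): 30 + 31 + 30 + 31 + 31 + 28 + 31 + 30 = 242 days.
May 1–15, 1838: 15 days.
Residual: 274 days.
Total: 2831 days.
2831 mod 7 = 3, so 3 days before Tuesday is Saturday.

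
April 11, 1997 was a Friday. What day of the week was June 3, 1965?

Thursday

Count forward from the earlier date (June 3, 1965) to the later (April 11, 1997):
From June 3, 1965 to June 3, 1996: 31 years, of which 8 contain a Feb 29 — 23×365 + 8×366 = 11323 days.
June 1996: 30 − 3 = 27 days remain.
Then 9 full months totalling 274 days.
April 1–11, 1997: 11 days.
Residual: 312 days.
Total: 11635 days.
11635 mod 7 = 1, so 1 day before Friday is Thursday.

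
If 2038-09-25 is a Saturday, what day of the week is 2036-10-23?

Thursday

Count forward from the earlier date (October 23, 2036) to the later (September 25, 2038):
Day-of-year of October 23, 2036: 297.
Day-of-year of September 25, 2038: 268.
2036 has 366 days, so 366 − 297 = 69 days remain in 2036.
Full years: 2037: 365. Sum = 365.
Total: 69 + 365 + 268 = 702 days.
702 mod 7 = 2, so 2 days before Saturday is Thursday.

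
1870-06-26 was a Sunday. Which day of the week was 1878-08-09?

Friday

Day-of-year of June 26, 1870: 177.
Day-of-year of August 9, 1878: 221.
1870 has 365 days, so 365 − 177 = 188 days remain in 1870.
Full years 1871–1877: 5 common + 2 leap = 5×365 + 2×366 = 2557 days.
Total: 188 + 2557 + 221 = 2966 days.
2966 mod 7 = 5, so 5 days after Sunday is Friday.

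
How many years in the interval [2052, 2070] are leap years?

Years divisible by 4 in [2052, 2070]: 2052, 2056, 2060, 2064, 2068.
No century exceptions apply. Count: 5.

5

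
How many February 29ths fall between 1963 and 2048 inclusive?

Years divisible by 4: 1964, 1968, …, 2048 — 22 in all.
2000 is divisible by 400, so still leap.
No century exceptions apply. Count: 22.

22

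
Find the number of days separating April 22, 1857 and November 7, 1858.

564

Day-of-year of April 22, 1857: 112.
Day-of-year of November 7, 1858: 311.
1857 has 365 days, so 365 − 112 = 253 days remain in 1857.
Total: 253 + 311 = 564 days.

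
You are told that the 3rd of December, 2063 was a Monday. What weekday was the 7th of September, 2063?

Friday

Count forward from the earlier date (September 7, 2063) to the later (December 3, 2063):
September 2063: 30 − 7 = 23 days remain.
Then October (31), November (30): 31 + 30 = 61 days.
December 1–3, 2063: 3 days.
Total: 23 + 61 + 3 = 87 days.
87 mod 7 = 3, so 3 days before Monday is Friday.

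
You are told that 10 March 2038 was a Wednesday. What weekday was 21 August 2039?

Sunday

March 10, 2038 → March 10, 2039: 365 days.
March 2039: 31 − 10 = 21 days remain.
Then April (30), May (31), June (30), July (31): 30 + 31 + 30 + 31 = 122 days.
August 1–21, 2039: 21 days.
Residual: 164 days.
Total: 529 days.
529 mod 7 = 4, so 4 days after Wednesday is Sunday.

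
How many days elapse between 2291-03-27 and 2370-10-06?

From March 27, 2291 to March 27, 2370: 79 years, of which 19 contain a Feb 29 — 60×365 + 19×366 = 28854 days.
(2300 is not a leap year (divisible by 100 but not 400).)
March 2370: 31 − 27 = 4 days remain.
Then April (30), May (31), June (30), July (31), August (31), September (30): 30 + 31 + 30 + 31 + 31 + 30 = 183 days.
October 1–6, 2370: 6 days.
Residual: 193 days.
Total: 29047 days.

29047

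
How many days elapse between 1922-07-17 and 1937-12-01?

From July 17, 1922 to July 17, 1937: 15 years, of which 4 contain a Feb 29 — 11×365 + 4×366 = 5479 days.
July 1937: 31 − 17 = 14 days remain.
Then August (31), September (30), October (31), November (30): 31 + 30 + 31 + 30 = 122 days.
December 1, 1937: 1 day.
Residual: 137 days.
Total: 5616 days.

5616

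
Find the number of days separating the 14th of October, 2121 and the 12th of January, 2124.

Day-of-year of October 14, 2121: 287.
Day-of-year of January 12, 2124: 12.
2121 has 365 days, so 365 − 287 = 78 days remain in 2121.
Full years: 2122: 365; 2123: 365. Sum = 730.
Total: 78 + 730 + 12 = 820 days.

820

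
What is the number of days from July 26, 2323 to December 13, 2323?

140

July 2323: 31 − 26 = 5 days remain.
Then August (31), September (30), October (31), November (30): 31 + 30 + 31 + 30 = 122 days.
December 1–13, 2323: 13 days.
Total: 5 + 122 + 13 = 140 days.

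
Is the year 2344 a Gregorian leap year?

Yes

2344 is a leap year.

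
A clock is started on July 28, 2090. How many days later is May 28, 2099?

From July 28, 2090 to July 28, 2098: 8 years, of which 2 contain a Feb 29 — 6×365 + 2×366 = 2922 days.
July 2098: 31 − 28 = 3 days remain.
Then 9 full months totalling 273 days.
May 1–28, 2099: 28 days.
Residual: 304 days.
Total: 3226 days.

3226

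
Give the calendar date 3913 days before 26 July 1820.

8 November 1809

Count 3913 days before July 26, 1820:
From November 8, 1809 to November 8, 1819: 10 years, of which 2 contain a Feb 29 — 8×365 + 2×366 = 3652 days.
November 1819: 30 − 8 = 22 days remain.
Then December (31), January (31), February 1820 (29), March (31), April (30), May (31), June (30): 31 + 31 + 29 + 31 + 30 + 31 + 30 = 213 days.
July 1–26, 1820: 26 days.
Residual: 261 days.
Total: 3913 days.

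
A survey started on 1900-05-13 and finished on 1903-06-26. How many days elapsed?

May 13, 1900 → May 13, 1901: 365 days.
May 13, 1901 → May 13, 1902: 365 days.
May 13, 1902 → May 13, 1903: 365 days.
May 1903: 31 − 13 = 18 days remain.
June 1–26, 1903: 26 days.
Residual: 44 days.
Total: 1139 days.

1139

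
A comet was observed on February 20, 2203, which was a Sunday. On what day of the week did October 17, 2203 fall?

February 2203: 28 − 20 = 8 days remain (2203 is not a leap year, so February has 28 days).
Then March (31), April (30), May (31), June (30), July (31), August (31), September (30): 31 + 30 + 31 + 30 + 31 + 31 + 30 = 214 days.
October 1–17, 2203: 17 days.
Total: 8 + 214 + 17 = 239 days.
239 mod 7 = 1, so 1 day after Sunday is Monday.

Monday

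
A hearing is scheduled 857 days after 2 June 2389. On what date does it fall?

7 October 2391

Count 857 days after June 2, 2389:
June 2, 2389 → June 2, 2390: 365 days.
June 2, 2390 → June 2, 2391: 365 days.
June 2391: 30 − 2 = 28 days remain.
Then July (31), August (31), September (30): 31 + 31 + 30 = 92 days.
October 1–7, 2391: 7 days.
Residual: 127 days.
Total: 857 days.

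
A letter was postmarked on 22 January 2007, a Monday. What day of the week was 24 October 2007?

Wednesday

January 2007: 31 − 22 = 9 days remain.
Then February 2007 (28), March (31), April (30), May (31), June (30), July (31), August (31), September (30): 28 + 31 + 30 + 31 + 30 + 31 + 31 + 30 = 242 days.
October 1–24, 2007: 24 days.
Total: 9 + 242 + 24 = 275 days.
275 mod 7 = 2, so 2 days after Monday is Wednesday.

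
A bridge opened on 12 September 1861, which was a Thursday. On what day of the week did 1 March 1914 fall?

Sunday

From September 12, 1861 to September 12, 1913: 52 years, of which 12 contain a Feb 29 — 40×365 + 12×366 = 18992 days.
(1900 is not a leap year (divisible by 100 but not 400).)
September 1913: 30 − 12 = 18 days remain.
Then October (31), November (30), December (31), January (31), February 1914 (28): 31 + 30 + 31 + 31 + 28 = 151 days.
March 1, 1914: 1 day.
Residual: 170 days.
Total: 19162 days.
19162 mod 7 = 3, so 3 days after Thursday is Sunday.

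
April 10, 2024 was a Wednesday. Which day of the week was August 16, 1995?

Wednesday

Count forward from the earlier date (August 16, 1995) to the later (April 10, 2024):
Day-of-year of August 16, 1995: 228.
Day-of-year of April 10, 2024: 101.
1995 has 365 days, so 365 − 228 = 137 days remain in 1995.
Full years 1996–2023: 21 common + 7 leap = 21×365 + 7×366 = 10227 days.
Total: 137 + 10227 + 101 = 10465 days.
10465 is a multiple of 7, so August 16, 1995 falls on the same weekday: Wednesday.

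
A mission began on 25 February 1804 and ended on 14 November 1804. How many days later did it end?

263

February 1804: 29 − 25 = 4 days remain (1804 is a leap year, so February has 29 days).
Then March (31), April (30), May (31), June (30), July (31), August (31), September (30), October (31): 31 + 30 + 31 + 30 + 31 + 31 + 30 + 31 = 245 days.
November 1–14, 1804: 14 days.
Total: 4 + 245 + 14 = 263 days.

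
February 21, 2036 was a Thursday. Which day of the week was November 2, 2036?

Sunday

February 2036: 29 − 21 = 8 days remain (2036 is a leap year, so February has 29 days).
Then March (31), April (30), May (31), June (30), July (31), August (31), September (30), October (31): 31 + 30 + 31 + 30 + 31 + 31 + 30 + 31 = 245 days.
November 1–2, 2036: 2 days.
Total: 8 + 245 + 2 = 255 days.
255 mod 7 = 3, so 3 days after Thursday is Sunday.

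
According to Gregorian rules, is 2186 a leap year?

2186 is not a leap year.

No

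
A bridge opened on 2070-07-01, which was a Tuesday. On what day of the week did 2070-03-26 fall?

Count forward from the earlier date (March 26, 2070) to the later (July 1, 2070):
March 2070: 31 − 26 = 5 days remain.
Then April (30), May (31), June (30): 30 + 31 + 30 = 91 days.
July 1, 2070: 1 day.
Total: 5 + 91 + 1 = 97 days.
97 mod 7 = 6, so 6 days before Tuesday is Wednesday.

Wednesday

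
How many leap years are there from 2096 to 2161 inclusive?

16

Years divisible by 4: 2096, 2100, …, 2160 — 17 in all.
Of these, 2100 is divisible by 100 but not 400, so not leap.
Leap years: 17 − 1 = 16.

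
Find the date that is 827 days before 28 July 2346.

22 April 2344

Count 827 days before July 28, 2346:
Day-of-year of April 22, 2344: 113.
Day-of-year of July 28, 2346: 209.
2344 has 366 days, so 366 − 113 = 253 days remain in 2344.
Full years: 2345: 365. Sum = 365.
Total: 253 + 365 + 209 = 827 days.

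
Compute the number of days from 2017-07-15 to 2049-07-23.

From July 15, 2017 to July 15, 2049: 32 years, of which 8 contain a Feb 29 — 24×365 + 8×366 = 11688 days.
Within July 2049: 23 − 15 = 8 days.
Total: 11696 days.

11696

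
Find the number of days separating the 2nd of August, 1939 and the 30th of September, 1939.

59

August 1939: 31 − 2 = 29 days remain.
September 1–30, 1939: 30 days.
Total: 29 + 30 = 59 days.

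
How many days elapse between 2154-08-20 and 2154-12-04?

August 2154: 31 − 20 = 11 days remain.
Then September (30), October (31), November (30): 30 + 31 + 30 = 91 days.
December 1–4, 2154: 4 days.
Total: 11 + 91 + 4 = 106 days.

106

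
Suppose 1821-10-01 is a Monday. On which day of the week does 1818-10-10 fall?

Saturday

Count forward from the earlier date (October 10, 1818) to the later (October 1, 1821):
October 10, 1818 → October 10, 1819: 365 days.
October 10, 1819 → October 10, 1820: 366 days (1820 is a leap year).
October 1820: 31 − 10 = 21 days remain.
Then 11 full months totalling 334 days.
October 1, 1821: 1 day.
Residual: 356 days.
Total: 1087 days.
1087 mod 7 = 2, so 2 days before Monday is Saturday.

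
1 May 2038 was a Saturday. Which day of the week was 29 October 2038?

May 2038: 31 − 1 = 30 days remain.
Then June (30), July (31), August (31), September (30): 30 + 31 + 31 + 30 = 122 days.
October 1–29, 2038: 29 days.
Total: 30 + 122 + 29 = 181 days.
181 mod 7 = 6, so 6 days after Saturday is Friday.

Friday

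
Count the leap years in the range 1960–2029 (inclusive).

Years divisible by 4: 1960, 1964, …, 2028 — 18 in all.
2000 is divisible by 400, so still leap.
No century exceptions apply. Count: 18.

18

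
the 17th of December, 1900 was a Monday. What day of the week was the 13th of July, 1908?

Day-of-year of December 17, 1900: 351.
Day-of-year of July 13, 1908: 195.
1900 has 365 days, so 365 − 351 = 14 days remain in 1900.
Full years 1901–1907: 6 common + 1 leap = 6×365 + 1×366 = 2556 days.
Total: 14 + 2556 + 195 = 2765 days.
2765 is a multiple of 7, so the 13th of July, 1908 falls on the same weekday: Monday.

Monday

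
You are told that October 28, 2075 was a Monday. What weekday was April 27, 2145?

Tuesday

Day-of-year of October 28, 2075: 301.
Day-of-year of April 27, 2145: 117.
2075 has 365 days, so 365 − 301 = 64 days remain in 2075.
Full years 2076–2144: 52 common + 17 leap = 52×365 + 17×366 = 25202 days.
Total: 64 + 25202 + 117 = 25383 days.
25383 mod 7 = 1, so 1 day after Monday is Tuesday.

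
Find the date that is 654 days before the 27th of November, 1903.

the 11th of February, 1902

Count 654 days before November 27, 1903:
February 1902: 28 − 11 = 17 days remain (1902 is not a leap year, so February has 28 days).
Then 20 full months totalling 610 days.
November 1–27, 1903: 27 days.
Total: 17 + 610 + 27 = 654 days.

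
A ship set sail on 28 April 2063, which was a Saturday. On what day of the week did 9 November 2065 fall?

Monday

Day-of-year of April 28, 2063: 118.
Day-of-year of November 9, 2065: 313.
2063 has 365 days, so 365 − 118 = 247 days remain in 2063.
Full years: 2064: 366. Sum = 366.
Total: 247 + 366 + 313 = 926 days.
926 mod 7 = 2, so 2 days after Saturday is Monday.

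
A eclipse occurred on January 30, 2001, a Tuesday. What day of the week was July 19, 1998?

Count forward from the earlier date (July 19, 1998) to the later (January 30, 2001):
Day-of-year of July 19, 1998: 200.
Day-of-year of January 30, 2001: 30.
1998 has 365 days, so 365 − 200 = 165 days remain in 1998.
Full years: 1999: 365; 2000: 366. Sum = 731.
Total: 165 + 731 + 30 = 926 days.
926 mod 7 = 2, so 2 days before Tuesday is Sunday.

Sunday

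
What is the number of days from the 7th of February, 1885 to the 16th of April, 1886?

February 1885: 28 − 7 = 21 days remain (1885 is not a leap year, so February has 28 days).
Then 13 full months totalling 396 days.
April 1–16, 1886: 16 days.
Total: 21 + 396 + 16 = 433 days.

433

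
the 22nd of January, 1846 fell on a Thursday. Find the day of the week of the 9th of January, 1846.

Friday

Count forward from the earlier date (January 9, 1846) to the later (January 22, 1846):
Within January 1846: 22 − 9 = 13 days.
13 mod 7 = 6, so 6 days before Thursday is Friday.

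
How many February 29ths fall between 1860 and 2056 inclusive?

49

Years divisible by 4: 1860, 1864, …, 2056 — 50 in all.
Of these, 1900 is divisible by 100 but not 400, so not leap.
2000 is divisible by 400, so still leap.
Leap years: 50 − 1 = 49.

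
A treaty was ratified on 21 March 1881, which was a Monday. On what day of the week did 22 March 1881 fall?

Within March 1881: 22 − 21 = 1 day.
1 mod 7 = 1, so 1 day after Monday is Tuesday.

Tuesday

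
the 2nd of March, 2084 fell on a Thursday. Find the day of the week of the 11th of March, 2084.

Saturday

Within March 2084: 11 − 2 = 9 days.
9 mod 7 = 2, so 2 days after Thursday is Saturday.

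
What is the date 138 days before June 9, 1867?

January 22, 1867

Count 138 days before June 9, 1867:
January 1867: 31 − 22 = 9 days remain.
Then February 1867 (28), March (31), April (30), May (31): 28 + 31 + 30 + 31 = 120 days.
June 1–9, 1867: 9 days.
Total: 9 + 120 + 9 = 138 days.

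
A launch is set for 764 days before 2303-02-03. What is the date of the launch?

2300-12-31

Count 764 days before February 3, 2303:
December 31, 2300 → December 31, 2301: 365 days.
December 31, 2301 → December 31, 2302: 365 days.
December 2302: 31 − 31 = 0 days remain.
Then January (31): 31 days.
February 1–3, 2303: 3 days (2303 is not a leap year).
Residual: 34 days.
Total: 764 days.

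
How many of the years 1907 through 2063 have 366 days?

Years divisible by 4: 1908, 1912, …, 2060 — 39 in all.
2000 is divisible by 400, so still leap.
No century exceptions apply. Count: 39.

39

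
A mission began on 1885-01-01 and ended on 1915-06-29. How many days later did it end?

From January 1, 1885 to January 1, 1915: 30 years, of which 6 contain a Feb 29 — 24×365 + 6×366 = 10956 days.
(1900 is not a leap year (divisible by 100 but not 400).)
January 1915: 31 − 1 = 30 days remain.
Then February 1915 (28), March (31), April (30), May (31): 28 + 31 + 30 + 31 = 120 days.
June 1–29, 1915: 29 days.
Residual: 179 days.
Total: 11135 days.

11135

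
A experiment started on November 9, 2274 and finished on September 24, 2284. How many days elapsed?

Day-of-year of November 9, 2274: 313.
Day-of-year of September 24, 2284: 268.
2274 has 365 days, so 365 − 313 = 52 days remain in 2274.
Full years 2275–2283: 7 common + 2 leap = 7×365 + 2×366 = 3287 days.
Total: 52 + 3287 + 268 = 3607 days.

3607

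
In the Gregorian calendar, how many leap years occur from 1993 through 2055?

Years divisible by 4: 1996, 2000, …, 2052 — 15 in all.
2000 is divisible by 400, so still leap.
No century exceptions apply. Count: 15.

15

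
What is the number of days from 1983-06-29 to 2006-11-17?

8542

From June 29, 1983 to June 29, 2006: 23 years, of which 6 contain a Feb 29 — 17×365 + 6×366 = 8401 days.
(2000 is a leap year (divisible by 400).)
June 2006: 30 − 29 = 1 day remains.
Then July (31), August (31), September (30), October (31): 31 + 31 + 30 + 31 = 123 days.
November 1–17, 2006: 17 days.
Residual: 141 days.
Total: 8542 days.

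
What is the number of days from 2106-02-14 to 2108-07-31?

February 14, 2106 → February 14, 2107: 365 days.
February 14, 2107 → February 14, 2108: 365 days.
February 2108: 29 − 14 = 15 days remain (2108 is a leap year, so February has 29 days).
Then March (31), April (30), May (31), June (30): 31 + 30 + 31 + 30 = 122 days.
July 1–31, 2108: 31 days.
Residual: 168 days.
Total: 898 days.

898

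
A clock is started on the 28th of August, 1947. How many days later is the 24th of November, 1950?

1184

Day-of-year of August 28, 1947: 240.
Day-of-year of November 24, 1950: 328.
1947 has 365 days, so 365 − 240 = 125 days remain in 1947.
Full years: 1948: 366; 1949: 365. Sum = 731.
Total: 125 + 731 + 328 = 1184 days.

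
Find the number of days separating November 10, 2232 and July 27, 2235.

November 10, 2232 → November 10, 2233: 365 days.
November 10, 2233 → November 10, 2234: 365 days.
November 2234: 30 − 10 = 20 days remain.
Then December (31), January (31), February 2235 (28), March (31), April (30), May (31), June (30): 31 + 31 + 28 + 31 + 30 + 31 + 30 = 212 days.
July 1–27, 2235: 27 days.
Residual: 259 days.
Total: 989 days.

989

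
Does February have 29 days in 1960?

1960 is a leap year.

Yes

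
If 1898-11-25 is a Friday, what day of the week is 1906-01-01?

Day-of-year of November 25, 1898: 329.
Day-of-year of January 1, 1906: 1.
1898 has 365 days, so 365 − 329 = 36 days remain in 1898.
Full years 1899–1905: 6 common + 1 leap = 6×365 + 1×366 = 2556 days.
Total: 36 + 2556 + 1 = 2593 days.
2593 mod 7 = 3, so 3 days after Friday is Monday.

Monday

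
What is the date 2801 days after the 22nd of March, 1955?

the 21st of November, 1962

Count 2801 days after March 22, 1955:
From March 22, 1955 to March 22, 1962: 7 years, of which 2 contain a Feb 29 — 5×365 + 2×366 = 2557 days.
March 1962: 31 − 22 = 9 days remain.
Then April (30), May (31), June (30), July (31), August (31), September (30), October (31): 30 + 31 + 30 + 31 + 31 + 30 + 31 = 214 days.
November 1–21, 1962: 21 days.
Residual: 244 days.
Total: 2801 days.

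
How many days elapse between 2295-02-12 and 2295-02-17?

Within February 2295: 17 − 12 = 5 days.

5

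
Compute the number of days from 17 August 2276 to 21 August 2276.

4

Within August 2276: 21 − 17 = 4 days.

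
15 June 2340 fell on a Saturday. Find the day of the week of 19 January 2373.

Day-of-year of June 15, 2340: 167.
Day-of-year of January 19, 2373: 19.
2340 has 366 days, so 366 − 167 = 199 days remain in 2340.
Full years 2341–2372: 24 common + 8 leap = 24×365 + 8×366 = 11688 days.
Total: 199 + 11688 + 19 = 11906 days.
11906 mod 7 = 6, so 6 days after Saturday is Friday.

Friday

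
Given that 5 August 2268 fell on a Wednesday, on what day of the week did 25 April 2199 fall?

Count forward from the earlier date (April 25, 2199) to the later (August 5, 2268):
From April 25, 2199 to April 25, 2268: 69 years, of which 17 contain a Feb 29 — 52×365 + 17×366 = 25202 days.
(2200 is not a leap year (divisible by 100 but not 400).)
April 2268: 30 − 25 = 5 days remain.
Then May (31), June (30), July (31): 31 + 30 + 31 = 92 days.
August 1–5, 2268: 5 days.
Residual: 102 days.
Total: 25304 days.
25304 mod 7 = 6, so 6 days before Wednesday is Thursday.

Thursday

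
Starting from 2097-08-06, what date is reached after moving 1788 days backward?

2092-09-13

Count 1788 days before August 6, 2097:
Day-of-year of September 13, 2092: 257.
Day-of-year of August 6, 2097: 218.
2092 has 366 days, so 366 − 257 = 109 days remain in 2092.
Full years: 2093: 365; 2094: 365; 2095: 365; 2096: 366. Sum = 1461.
Total: 109 + 1461 + 218 = 1788 days.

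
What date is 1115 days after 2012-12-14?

2016-01-03

Count 1115 days after December 14, 2012:
December 14, 2012 → December 14, 2013: 365 days.
December 14, 2013 → December 14, 2014: 365 days.
December 14, 2014 → December 14, 2015: 365 days.
December 2015: 31 − 14 = 17 days remain.
January 1–3, 2016: 3 days.
Residual: 20 days.
Total: 1115 days.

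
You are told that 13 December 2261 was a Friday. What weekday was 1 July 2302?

From December 13, 2261 to December 13, 2301: 40 years, of which 9 contain a Feb 29 — 31×365 + 9×366 = 14609 days.
(2300 is not a leap year (divisible by 100 but not 400).)
December 2301: 31 − 13 = 18 days remain.
Then January (31), February 2302 (28), March (31), April (30), May (31), June (30): 31 + 28 + 31 + 30 + 31 + 30 = 181 days.
July 1, 2302: 1 day.
Residual: 200 days.
Total: 14809 days.
14809 mod 7 = 4, so 4 days after Friday is Tuesday.

Tuesday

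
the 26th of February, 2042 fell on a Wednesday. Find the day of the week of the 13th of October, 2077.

Wednesday

Day-of-year of February 26, 2042: 57.
Day-of-year of October 13, 2077: 286.
2042 has 365 days, so 365 − 57 = 308 days remain in 2042.
Full years 2043–2076: 25 common + 9 leap = 25×365 + 9×366 = 12419 days.
Total: 308 + 12419 + 286 = 13013 days.
13013 is a multiple of 7, so the 13th of October, 2077 falls on the same weekday: Wednesday.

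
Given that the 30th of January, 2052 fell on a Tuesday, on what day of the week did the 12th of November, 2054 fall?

Thursday

Day-of-year of January 30, 2052: 30.
Day-of-year of November 12, 2054: 316.
2052 has 366 days, so 366 − 30 = 336 days remain in 2052.
Full years: 2053: 365. Sum = 365.
Total: 336 + 365 + 316 = 1017 days.
1017 mod 7 = 2, so 2 days after Tuesday is Thursday.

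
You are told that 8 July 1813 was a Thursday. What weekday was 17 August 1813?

Tuesday

July 1813: 31 − 8 = 23 days remain.
August 1–17, 1813: 17 days.
Total: 23 + 17 = 40 days.
40 mod 7 = 5, so 5 days after Thursday is Tuesday.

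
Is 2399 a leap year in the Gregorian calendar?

2399 is not a leap year.

No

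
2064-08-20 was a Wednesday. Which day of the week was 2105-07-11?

Day-of-year of August 20, 2064: 233.
Day-of-year of July 11, 2105: 192.
2064 has 366 days, so 366 − 233 = 133 days remain in 2064.
Full years 2065–2104: 31 common + 9 leap = 31×365 + 9×366 = 14609 days.
Total: 133 + 14609 + 192 = 14934 days.
14934 mod 7 = 3, so 3 days after Wednesday is Saturday.

Saturday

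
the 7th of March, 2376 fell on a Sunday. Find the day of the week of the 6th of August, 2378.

Sunday

March 2376: 31 − 7 = 24 days remain.
Then 28 full months totalling 852 days.
August 1–6, 2378: 6 days.
Total: 24 + 852 + 6 = 882 days.
882 is a multiple of 7, so the 6th of August, 2378 falls on the same weekday: Sunday.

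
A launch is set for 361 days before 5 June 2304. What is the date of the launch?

10 June 2303

Count 361 days before June 5, 2304:
June 2303: 30 − 10 = 20 days remain.
Then 11 full months totalling 336 days.
June 1–5, 2304: 5 days.
Total: 20 + 336 + 5 = 361 days.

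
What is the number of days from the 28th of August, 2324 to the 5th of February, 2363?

Day-of-year of August 28, 2324: 241.
Day-of-year of February 5, 2363: 36.
2324 has 366 days, so 366 − 241 = 125 days remain in 2324.
Full years 2325–2362: 29 common + 9 leap = 29×365 + 9×366 = 13879 days.
Total: 125 + 13879 + 36 = 14040 days.

14040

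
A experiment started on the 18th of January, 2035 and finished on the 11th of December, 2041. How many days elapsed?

January 18, 2035 → January 18, 2036: 365 days.
January 18, 2036 → January 18, 2037: 366 days (2036 is a leap year).
January 18, 2037 → January 18, 2038: 365 days.
January 18, 2038 → January 18, 2039: 365 days.
January 18, 2039 → January 18, 2040: 365 days.
January 18, 2040 → January 18, 2041: 366 days (2040 is a leap year).
January 2041: 31 − 18 = 13 days remain.
Then 10 full months totalling 303 days.
December 1–11, 2041: 11 days.
Residual: 327 days.
Total: 2519 days.

2519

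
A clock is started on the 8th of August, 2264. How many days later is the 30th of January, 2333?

Day-of-year of August 8, 2264: 221.
Day-of-year of January 30, 2333: 30.
2264 has 366 days, so 366 − 221 = 145 days remain in 2264.
Full years 2265–2332: 52 common + 16 leap = 52×365 + 16×366 = 24836 days.
Total: 145 + 24836 + 30 = 25011 days.

25011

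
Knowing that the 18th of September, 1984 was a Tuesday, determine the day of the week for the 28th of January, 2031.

Tuesday

Day-of-year of September 18, 1984: 262.
Day-of-year of January 28, 2031: 28.
1984 has 366 days, so 366 − 262 = 104 days remain in 1984.
Full years 1985–2030: 35 common + 11 leap = 35×365 + 11×366 = 16801 days.
Total: 104 + 16801 + 28 = 16933 days.
16933 is a multiple of 7, so the 28th of January, 2031 falls on the same weekday: Tuesday.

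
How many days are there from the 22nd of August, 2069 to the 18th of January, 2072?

879

August 22, 2069 → August 22, 2070: 365 days.
August 22, 2070 → August 22, 2071: 365 days.
August 2071: 31 − 22 = 9 days remain.
Then September (30), October (31), November (30), December (31): 30 + 31 + 30 + 31 = 122 days.
January 1–18, 2072: 18 days.
Residual: 149 days.
Total: 879 days.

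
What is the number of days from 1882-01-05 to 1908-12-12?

Day-of-year of January 5, 1882: 5.
Day-of-year of December 12, 1908: 347.
1882 has 365 days, so 365 − 5 = 360 days remain in 1882.
Full years 1883–1907: 20 common + 5 leap = 20×365 + 5×366 = 9130 days.
Total: 360 + 9130 + 347 = 9837 days.

9837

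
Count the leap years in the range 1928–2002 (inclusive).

19

Years divisible by 4: 1928, 1932, …, 2000 — 19 in all.
2000 is divisible by 400, so still leap.
No century exceptions apply. Count: 19.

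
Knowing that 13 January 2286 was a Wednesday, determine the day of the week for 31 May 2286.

January 2286: 31 − 13 = 18 days remain.
Then February 2286 (28), March (31), April (30): 28 + 31 + 30 = 89 days.
May 1–31, 2286: 31 days.
Total: 18 + 89 + 31 = 138 days.
138 mod 7 = 5, so 5 days after Wednesday is Monday.

Monday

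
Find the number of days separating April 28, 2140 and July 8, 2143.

April 28, 2140 → April 28, 2141: 365 days.
April 28, 2141 → April 28, 2142: 365 days.
April 28, 2142 → April 28, 2143: 365 days.
April 2143: 30 − 28 = 2 days remain.
Then May (31), June (30): 31 + 30 = 61 days.
July 1–8, 2143: 8 days.
Residual: 71 days.
Total: 1166 days.

1166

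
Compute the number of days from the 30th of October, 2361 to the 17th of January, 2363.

444

October 2361: 31 − 30 = 1 day remains.
Then 14 full months totalling 426 days.
January 1–17, 2363: 17 days.
Total: 1 + 426 + 17 = 444 days.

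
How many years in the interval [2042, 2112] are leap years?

17

Years divisible by 4: 2044, 2048, …, 2112 — 18 in all.
Of these, 2100 is divisible by 100 but not 400, so not leap.
Leap years: 18 − 1 = 17.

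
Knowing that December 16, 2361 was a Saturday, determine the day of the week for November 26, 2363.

December 2361: 31 − 16 = 15 days remain.
Then 22 full months totalling 669 days.
November 1–26, 2363: 26 days.
Total: 15 + 669 + 26 = 710 days.
710 mod 7 = 3, so 3 days after Saturday is Tuesday.

Tuesday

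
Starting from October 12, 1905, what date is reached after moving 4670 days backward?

December 28, 1892

Count 4670 days before October 12, 1905:
From December 28, 1892 to December 28, 1904: 12 years, of which 2 contain a Feb 29 — 10×365 + 2×366 = 4382 days.
(1900 is not a leap year (divisible by 100 but not 400).)
December 1904: 31 − 28 = 3 days remain.
Then 9 full months totalling 273 days.
October 1–12, 1905: 12 days.
Residual: 288 days.
Total: 4670 days.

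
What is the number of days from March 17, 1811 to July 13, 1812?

Day-of-year of March 17, 1811: 76.
Day-of-year of July 13, 1812: 195.
1811 has 365 days, so 365 − 76 = 289 days remain in 1811.
Total: 289 + 195 = 484 days.

484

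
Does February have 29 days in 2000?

2000 is a leap year (divisible by 400).

Yes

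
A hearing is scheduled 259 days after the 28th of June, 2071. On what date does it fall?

the 13th of March, 2072

Count 259 days after June 28, 2071:
June 2071: 30 − 28 = 2 days remain.
Then July (31), August (31), September (30), October (31), November (30), December (31), January (31), February 2072 (29): 31 + 31 + 30 + 31 + 30 + 31 + 31 + 29 = 244 days.
March 1–13, 2072: 13 days.
Residual: 259 days.
Total: 259 days.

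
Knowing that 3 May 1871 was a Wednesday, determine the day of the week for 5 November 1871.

May 1871: 31 − 3 = 28 days remain.
Then June (30), July (31), August (31), September (30), October (31): 30 + 31 + 31 + 30 + 31 = 153 days.
November 1–5, 1871: 5 days.
Total: 28 + 153 + 5 = 186 days.
186 mod 7 = 4, so 4 days after Wednesday is Sunday.

Sunday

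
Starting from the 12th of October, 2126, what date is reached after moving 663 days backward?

the 18th of December, 2124

Count 663 days before October 12, 2126:
December 18, 2124 → December 18, 2125: 365 days.
December 2125: 31 − 18 = 13 days remain.
Then 9 full months totalling 273 days.
October 1–12, 2126: 12 days.
Residual: 298 days.
Total: 663 days.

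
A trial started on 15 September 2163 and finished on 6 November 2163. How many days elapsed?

September 2163: 30 − 15 = 15 days remain.
Then October (31): 31 days.
November 1–6, 2163: 6 days.
Total: 15 + 31 + 6 = 52 days.

52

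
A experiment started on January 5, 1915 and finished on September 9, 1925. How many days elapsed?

Day-of-year of January 5, 1915: 5.
Day-of-year of September 9, 1925: 252.
1915 has 365 days, so 365 − 5 = 360 days remain in 1915.
Full years 1916–1924: 6 common + 3 leap = 6×365 + 3×366 = 3288 days.
Total: 360 + 3288 + 252 = 3900 days.

3900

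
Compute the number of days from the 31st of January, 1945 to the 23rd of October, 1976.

From January 31, 1945 to January 31, 1976: 31 years, of which 7 contain a Feb 29 — 24×365 + 7×366 = 11322 days.
January 1976: 31 − 31 = 0 days remain.
Then February 1976 (29), March (31), April (30), May (31), June (30), July (31), August (31), September (30): 29 + 31 + 30 + 31 + 30 + 31 + 31 + 30 = 243 days.
October 1–23, 1976: 23 days.
Residual: 266 days.
Total: 11588 days.

11588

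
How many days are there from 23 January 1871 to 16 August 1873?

936

January 23, 1871 → January 23, 1872: 365 days.
January 23, 1872 → January 23, 1873: 366 days (1872 is a leap year).
January 1873: 31 − 23 = 8 days remain.
Then February 1873 (28), March (31), April (30), May (31), June (30), July (31): 28 + 31 + 30 + 31 + 30 + 31 = 181 days.
August 1–16, 1873: 16 days.
Residual: 205 days.
Total: 936 days.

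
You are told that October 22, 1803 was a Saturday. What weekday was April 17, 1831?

Sunday

Day-of-year of October 22, 1803: 295.
Day-of-year of April 17, 1831: 107.
1803 has 365 days, so 365 − 295 = 70 days remain in 1803.
Full years 1804–1830: 20 common + 7 leap = 20×365 + 7×366 = 9862 days.
Total: 70 + 9862 + 107 = 10039 days.
10039 mod 7 = 1, so 1 day after Saturday is Sunday.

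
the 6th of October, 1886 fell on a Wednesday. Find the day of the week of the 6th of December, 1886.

Monday

October 1886: 31 − 6 = 25 days remain.
Then November (30): 30 days.
December 1–6, 1886: 6 days.
Total: 25 + 30 + 6 = 61 days.
61 mod 7 = 5, so 5 days after Wednesday is Monday.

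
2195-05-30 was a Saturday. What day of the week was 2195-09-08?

Tuesday

May 2195: 31 − 30 = 1 day remains.
Then June (30), July (31), August (31): 30 + 31 + 31 = 92 days.
September 1–8, 2195: 8 days.
Total: 1 + 92 + 8 = 101 days.
101 mod 7 = 3, so 3 days after Saturday is Tuesday.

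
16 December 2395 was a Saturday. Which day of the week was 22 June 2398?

December 16, 2395 → December 16, 2396: 366 days (2396 is a leap year).
December 16, 2396 → December 16, 2397: 365 days.
December 2397: 31 − 16 = 15 days remain.
Then January (31), February 2398 (28), March (31), April (30), May (31): 31 + 28 + 31 + 30 + 31 = 151 days.
June 1–22, 2398: 22 days.
Residual: 188 days.
Total: 919 days.
919 mod 7 = 2, so 2 days after Saturday is Monday.

Monday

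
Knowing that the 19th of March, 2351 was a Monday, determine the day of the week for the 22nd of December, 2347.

Count forward from the earlier date (December 22, 2347) to the later (March 19, 2351):
December 22, 2347 → December 22, 2348: 366 days (2348 is a leap year).
December 22, 2348 → December 22, 2349: 365 days.
December 22, 2349 → December 22, 2350: 365 days.
December 2350: 31 − 22 = 9 days remain.
Then January (31), February 2351 (28): 31 + 28 = 59 days.
March 1–19, 2351: 19 days.
Residual: 87 days.
Total: 1183 days.
1183 is a multiple of 7, so the 22nd of December, 2347 falls on the same weekday: Monday.

Monday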